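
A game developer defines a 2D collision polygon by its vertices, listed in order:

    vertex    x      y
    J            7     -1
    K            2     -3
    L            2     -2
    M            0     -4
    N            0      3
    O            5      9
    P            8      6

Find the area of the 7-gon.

66

Σ = (-19) + (2) + (-8) + (0) + (-15) + (-42) + (-50) = -132
Area = |Σ|/2 = 66.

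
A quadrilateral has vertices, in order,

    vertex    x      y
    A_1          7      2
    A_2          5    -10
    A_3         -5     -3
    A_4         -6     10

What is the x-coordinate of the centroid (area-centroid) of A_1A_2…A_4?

98/295

Apply the shoelace formula. First the cross-terms c_i = x_i·y_{i+1} − x_{i+1}·y_i:
  -80, -65, -68, -82  ⇒  2A = -295, A = -147.5.
Then Σ (x_i + x_{i+1})·c_i = -294, so x̄ = -294 / (6·(-147.5)) = 98/295.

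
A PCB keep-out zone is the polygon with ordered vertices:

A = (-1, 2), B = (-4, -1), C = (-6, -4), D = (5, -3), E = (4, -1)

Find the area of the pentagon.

35.5

Σ = (9) + (10) + (38) + (7) + (7) = 71
Area = |Σ|/2 = 35.5.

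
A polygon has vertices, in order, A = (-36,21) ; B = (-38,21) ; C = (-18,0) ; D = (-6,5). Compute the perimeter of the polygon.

78

|AB| = √((-2)² + (0)²) = √4 = 2
|BC| = √((20)² + (-21)²) = √841 = 29
|CD| = √((12)² + (5)²) = √169 = 13
|DA| = √((-30)² + (16)²) = √1156 = 34
Perimeter = 2 + 29 + 13 + 34 = 78.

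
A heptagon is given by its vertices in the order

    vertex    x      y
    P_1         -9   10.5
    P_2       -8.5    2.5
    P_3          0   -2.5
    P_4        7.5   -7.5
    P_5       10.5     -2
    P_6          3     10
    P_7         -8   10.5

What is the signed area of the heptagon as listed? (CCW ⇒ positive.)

201.75

Apply the surveyor's formula: 2A = Σ (x_i·y_{i+1} − x_{i+1}·y_i), indices taken mod 7.
P_1→P_2: (-9)(2.5) − (-8.5)(10.5) = 66.75
P_2→P_3: (-8.5)(-2.5) − (0)(2.5) = 21.25
P_3→P_4: (0)(-7.5) − (7.5)(-2.5) = 18.75
P_4→P_5: (7.5)(-2) − (10.5)(-7.5) = 63.75
P_5→P_6: (10.5)(10) − (3)(-2) = 111
P_6→P_7: (3)(10.5) − (-8)(10) = 111.5
P_7→P_1: (-8)(10.5) − (-9)(10.5) = 10.5
Σ = 403.5
Signed area = Σ/2 = 201.75 (positive ⇒ counter-clockwise traversal).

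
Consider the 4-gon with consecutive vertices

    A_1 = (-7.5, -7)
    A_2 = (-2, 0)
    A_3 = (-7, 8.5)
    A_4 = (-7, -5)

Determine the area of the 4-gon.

37.5

Apply the surveyor's formula: 2A = Σ (x_i·y_{i+1} − x_{i+1}·y_i), indices taken mod 4.
Cross-terms: -14, -17, 94.5, 11.5  ⇒  Σ = 75
Area = |Σ|/2 = 37.5.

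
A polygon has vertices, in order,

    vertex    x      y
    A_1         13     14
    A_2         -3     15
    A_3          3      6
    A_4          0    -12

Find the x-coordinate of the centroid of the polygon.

715/147

Apply Gauss's area formula. First the cross-terms c_i = x_i·y_{i+1} − x_{i+1}·y_i:
  237, -63, -36, 156  ⇒  2A = 294, A = 147.
Then Σ (x_i + x_{i+1})·c_i = 4290, so x̄ = 4290 / (6·147) = 715/147.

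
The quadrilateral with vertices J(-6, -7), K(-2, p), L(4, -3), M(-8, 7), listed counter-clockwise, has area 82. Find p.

-7

The doubled signed area Σ (x_i y_{i+1} − x_{i+1} y_i) is linear in p.
With p=0 it equals 94; the coefficient of p is -10 (from the two edges through K).
So -10·p + 94 = 2·82 = 164 ⇒ p = -7.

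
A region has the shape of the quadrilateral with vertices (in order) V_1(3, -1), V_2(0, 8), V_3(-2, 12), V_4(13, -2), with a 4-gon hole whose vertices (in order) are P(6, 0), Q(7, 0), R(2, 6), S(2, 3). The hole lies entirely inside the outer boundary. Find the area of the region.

50.5

Outer boundary:
Apply the surveyor's formula: 2A = Σ (x_i·y_{i+1} − x_{i+1}·y_i), indices taken mod 4.
Σ = (24) + (16) + (-152) + (-7) = -119
Area = |Σ|/2 = 59.5.
Hole:
P→Q: (6)(0) − (7)(0) = 0
Q→R: (7)(6) − (2)(0) = 42
R→S: (2)(3) − (2)(6) = -6
S→P: (2)(0) − (6)(3) = -18
Σ = 18
Area = |Σ|/2 = 9.
Net area = 59.5 − 9 = 50.5.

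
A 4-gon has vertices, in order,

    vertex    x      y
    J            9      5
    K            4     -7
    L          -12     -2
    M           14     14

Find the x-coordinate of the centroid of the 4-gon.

Apply Gauss's area formula. First the cross-terms c_i = x_i·y_{i+1} − x_{i+1}·y_i:
  -83, -92, -140, -56  ⇒  2A = -371, A = -185.5.
Then Σ (x_i + x_{i+1})·c_i = -1911, so x̄ = -1911 / (6·(-185.5)) = 91/53.

91/53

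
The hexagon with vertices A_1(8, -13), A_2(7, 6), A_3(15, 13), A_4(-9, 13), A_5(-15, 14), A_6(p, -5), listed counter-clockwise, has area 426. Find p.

-8

Write out the shoelace sum; only the two edges meeting at A_6 involve p:
2·Area = [((-15)·(-5) − p·14) + (p·(-13) − 8·(-5))] + 521
       = -27·p + 636 = 852
⇒ p = -8.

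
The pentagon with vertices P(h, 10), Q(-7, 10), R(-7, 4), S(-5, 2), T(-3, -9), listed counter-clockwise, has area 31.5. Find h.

The doubled signed area Σ (x_i y_{i+1} − x_{i+1} y_i) is linear in h.
With h=0 it equals 139; the coefficient of h is 19 (from the two edges through P).
So 19·h + 139 = 2·31.5 = 63 ⇒ h = -4.

-4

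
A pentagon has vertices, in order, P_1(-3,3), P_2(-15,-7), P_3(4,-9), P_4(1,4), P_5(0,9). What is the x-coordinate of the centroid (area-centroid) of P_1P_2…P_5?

Apply the surveyor's formula. First the cross-terms c_i = x_i·y_{i+1} − x_{i+1}·y_i:
  66, 163, 25, 9, 27  ⇒  2A = 290, A = 145.
Then Σ (x_i + x_{i+1})·c_i = -2928, so x̄ = -2928 / (6·145) = -488/145.

-488/145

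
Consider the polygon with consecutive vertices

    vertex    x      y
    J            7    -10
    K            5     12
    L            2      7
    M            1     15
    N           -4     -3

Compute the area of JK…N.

143

Apply the shoelace (surveyor's) formula: 2A = Σ (x_i·y_{i+1} − x_{i+1}·y_i), indices taken mod 5.
Cross-terms: 134, 11, 23, 57, 61  ⇒  Σ = 286
Area = |Σ|/2 = 143.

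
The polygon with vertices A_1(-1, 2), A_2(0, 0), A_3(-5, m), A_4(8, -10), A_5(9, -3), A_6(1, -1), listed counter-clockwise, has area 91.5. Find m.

Write out the shoelace sum; only the two edges meeting at A_3 involve m:
2·Area = [(0·m − (-5)·0) + ((-5)·(-10) − 8·m)] + 61
       = -8·m + 111 = 183
⇒ m = -9.

-9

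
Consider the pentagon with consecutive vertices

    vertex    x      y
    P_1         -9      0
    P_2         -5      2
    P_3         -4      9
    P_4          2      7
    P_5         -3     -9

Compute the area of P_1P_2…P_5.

Apply the shoelace (surveyor's) formula: 2A = Σ (x_i·y_{i+1} − x_{i+1}·y_i), indices taken mod 5.
Σ = (-18) + (-37) + (-46) + (3) + (-81) = -179
Area = |Σ|/2 = 89.5.

89.5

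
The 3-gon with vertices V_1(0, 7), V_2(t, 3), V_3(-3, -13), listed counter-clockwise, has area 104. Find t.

-11

Write out the shoelace sum; only the two edges meeting at V_2 involve t:
2·Area = [(0·3 − t·7) + (t·(-13) − (-3)·3)] + -21
       = -20·t + -12 = 208
⇒ t = -11.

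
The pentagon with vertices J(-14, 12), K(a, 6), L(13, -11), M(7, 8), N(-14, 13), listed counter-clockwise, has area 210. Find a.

Write out the shoelace sum; only the two edges meeting at K involve a:
2·Area = [((-14)·6 − a·12) + (a·(-11) − 13·6)] + 398
       = -23·a + 236 = 420
⇒ a = -8.

-8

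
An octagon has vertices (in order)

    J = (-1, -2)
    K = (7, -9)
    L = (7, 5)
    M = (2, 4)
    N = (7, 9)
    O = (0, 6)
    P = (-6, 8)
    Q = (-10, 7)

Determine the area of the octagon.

Apply the shoelace formula: 2A = Σ (x_i·y_{i+1} − x_{i+1}·y_i), indices taken mod 8.
Cross-terms: 23, 98, 18, -10, 42, 36, 38, 27  ⇒  Σ = 272
Area = |Σ|/2 = 136.

136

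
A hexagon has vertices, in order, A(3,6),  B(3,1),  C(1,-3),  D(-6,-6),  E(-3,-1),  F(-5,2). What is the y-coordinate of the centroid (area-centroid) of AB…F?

Apply Gauss's area formula. First the cross-terms c_i = x_i·y_{i+1} − x_{i+1}·y_i:
  -15, -10, -24, -12, -11, -36  ⇒  2A = -108, A = -54.
Then Σ (y_i + y_{i+1})·c_i = -84, so ȳ = -84 / (6·(-54)) = 7/27.

7/27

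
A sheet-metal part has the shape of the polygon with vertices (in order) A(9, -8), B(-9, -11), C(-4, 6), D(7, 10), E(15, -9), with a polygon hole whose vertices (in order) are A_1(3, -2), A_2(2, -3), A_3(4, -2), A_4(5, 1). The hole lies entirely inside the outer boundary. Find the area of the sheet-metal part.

Outer boundary:
Σ = (-171) + (-98) + (-82) + (-213) + (-39) = -603
Area = |Σ|/2 = 301.5.
Hole:
Apply Gauss's area formula: 2A = Σ (x_i·y_{i+1} − x_{i+1}·y_i), indices taken mod 4.
Σ = (-5) + (8) + (14) + (-13) = 4
Area = |Σ|/2 = 2.
Net area = 301.5 − 2 = 299.5.

299.5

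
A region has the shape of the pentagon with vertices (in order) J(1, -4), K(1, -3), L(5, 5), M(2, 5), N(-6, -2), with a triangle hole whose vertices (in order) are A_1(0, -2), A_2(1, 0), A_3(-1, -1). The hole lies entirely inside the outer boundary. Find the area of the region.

Outer boundary:
Cross-terms: 1, 20, 15, 26, 26  ⇒  Σ = 88
Area = |Σ|/2 = 44.
Hole:
Apply the shoelace formula: 2A = Σ (x_i·y_{i+1} − x_{i+1}·y_i), indices taken mod 3.
Cross-terms: 2, -1, 2  ⇒  Σ = 3
Area = |Σ|/2 = 1.5.
Net area = 44 − 1.5 = 42.5.

42.5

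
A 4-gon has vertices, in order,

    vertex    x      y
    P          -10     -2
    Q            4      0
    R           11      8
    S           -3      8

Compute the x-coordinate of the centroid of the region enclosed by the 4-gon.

Apply Gauss's area formula. First the cross-terms c_i = x_i·y_{i+1} − x_{i+1}·y_i:
  8, 32, 112, 86  ⇒  2A = 238, A = 119.
Then Σ (x_i + x_{i+1})·c_i = 210, so x̄ = 210 / (6·119) = 5/17.

5/17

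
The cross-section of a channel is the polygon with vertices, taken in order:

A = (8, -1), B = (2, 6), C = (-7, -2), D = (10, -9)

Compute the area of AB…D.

116.5

Cross-terms: 50, 38, 83, 62  ⇒  Σ = 233
Area = |Σ|/2 = 116.5.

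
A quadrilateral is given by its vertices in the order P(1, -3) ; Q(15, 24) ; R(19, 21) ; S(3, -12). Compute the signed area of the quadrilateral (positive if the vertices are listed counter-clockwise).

-180

Apply Gauss's area formula: 2A = Σ (x_i·y_{i+1} − x_{i+1}·y_i), indices taken mod 4.
Σ = (69) + (-141) + (-291) + (3) = -360
Signed area = Σ/2 = -180 (negative ⇒ clockwise traversal).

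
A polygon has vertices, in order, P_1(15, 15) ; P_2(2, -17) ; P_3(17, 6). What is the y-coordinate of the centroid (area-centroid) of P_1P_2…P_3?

Apply the surveyor's formula. First the cross-terms c_i = x_i·y_{i+1} − x_{i+1}·y_i:
  -285, 301, 165  ⇒  2A = 181, A = 90.5.
Then Σ (y_i + y_{i+1})·c_i = 724, so ȳ = 724 / (6·90.5) = 4/3.

4/3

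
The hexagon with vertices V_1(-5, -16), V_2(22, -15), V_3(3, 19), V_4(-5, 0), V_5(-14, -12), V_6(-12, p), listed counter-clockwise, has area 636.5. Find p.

-20

The doubled signed area Σ (x_i y_{i+1} − x_{i+1} y_i) is linear in p.
With p=0 it equals 1093; the coefficient of p is -9 (from the two edges through V_6).
So -9·p + 1093 = 2·636.5 = 1273 ⇒ p = -20.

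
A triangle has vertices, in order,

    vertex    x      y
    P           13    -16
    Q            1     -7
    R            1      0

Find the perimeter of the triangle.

42

|PQ| = √((-12)² + (9)²) = √225 = 15
|QR| = √((0)² + (7)²) = √49 = 7
|RP| = √((12)² + (-16)²) = √400 = 20
Perimeter = 15 + 7 + 20 = 42.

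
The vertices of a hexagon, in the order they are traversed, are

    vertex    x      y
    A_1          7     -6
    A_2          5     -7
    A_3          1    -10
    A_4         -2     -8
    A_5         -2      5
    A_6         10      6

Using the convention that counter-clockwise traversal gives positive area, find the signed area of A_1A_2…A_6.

-140

Apply the shoelace formula: 2A = Σ (x_i·y_{i+1} − x_{i+1}·y_i), indices taken mod 6.
A_1→A_2: (7)(-7) − (5)(-6) = -19
A_2→A_3: (5)(-10) − (1)(-7) = -43
A_3→A_4: (1)(-8) − (-2)(-10) = -28
A_4→A_5: (-2)(5) − (-2)(-8) = -26
A_5→A_6: (-2)(6) − (10)(5) = -62
A_6→A_1: (10)(-6) − (7)(6) = -102
Σ = -280
Signed area = Σ/2 = -140 (negative ⇒ clockwise traversal).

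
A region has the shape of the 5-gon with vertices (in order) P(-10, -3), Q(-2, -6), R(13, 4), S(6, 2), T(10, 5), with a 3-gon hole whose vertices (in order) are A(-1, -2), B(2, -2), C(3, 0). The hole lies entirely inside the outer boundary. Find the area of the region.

75

Outer boundary:
Σ = (54) + (70) + (2) + (10) + (20) = 156
Area = |Σ|/2 = 78.
Hole:
A→B: (-1)(-2) − (2)(-2) = 6
B→C: (2)(0) − (3)(-2) = 6
C→A: (3)(-2) − (-1)(0) = -6
Σ = 6
Area = |Σ|/2 = 3.
Net area = 78 − 3 = 75.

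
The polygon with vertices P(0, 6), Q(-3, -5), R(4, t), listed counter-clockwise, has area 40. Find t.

-6

Write out the shoelace sum; only the two edges meeting at R involve t:
2·Area = [((-3)·t − 4·(-5)) + (4·6 − 0·t)] + 18
       = -3·t + 62 = 80
⇒ t = -6.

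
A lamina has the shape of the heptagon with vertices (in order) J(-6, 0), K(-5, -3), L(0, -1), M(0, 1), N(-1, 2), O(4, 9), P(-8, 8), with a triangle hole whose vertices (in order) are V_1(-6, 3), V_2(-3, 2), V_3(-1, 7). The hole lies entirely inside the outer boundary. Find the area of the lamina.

71

Outer boundary:
Apply the surveyor's formula: 2A = Σ (x_i·y_{i+1} − x_{i+1}·y_i), indices taken mod 7.
Cross-terms: 18, 5, 0, 1, -17, 104, 48  ⇒  Σ = 159
Area = |Σ|/2 = 79.5.
Hole:
V_1→V_2: (-6)(2) − (-3)(3) = -3
V_2→V_3: (-3)(7) − (-1)(2) = -19
V_3→V_1: (-1)(3) − (-6)(7) = 39
Σ = 17
Area = |Σ|/2 = 8.5.
Net area = 79.5 − 8.5 = 71.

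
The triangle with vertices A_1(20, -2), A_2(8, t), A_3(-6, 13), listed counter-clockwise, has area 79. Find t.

Write out the shoelace sum; only the two edges meeting at A_2 involve t:
2·Area = [(20·t − 8·(-2)) + (8·13 − (-6)·t)] + -248
       = 26·t + -128 = 158
⇒ t = 11.

11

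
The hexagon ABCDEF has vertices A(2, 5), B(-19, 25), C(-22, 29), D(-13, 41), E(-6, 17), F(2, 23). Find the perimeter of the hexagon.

|AB| = √((-21)² + (20)²) = √841 = 29
|BC| = √((-3)² + (4)²) = √25 = 5
|CD| = √((9)² + (12)²) = √225 = 15
|DE| = √((7)² + (-24)²) = √625 = 25
|EF| = √((8)² + (6)²) = √100 = 10
|FA| = √((0)² + (-18)²) = √324 = 18
Perimeter = 29 + 5 + 15 + 25 + 10 + 18 = 102.

102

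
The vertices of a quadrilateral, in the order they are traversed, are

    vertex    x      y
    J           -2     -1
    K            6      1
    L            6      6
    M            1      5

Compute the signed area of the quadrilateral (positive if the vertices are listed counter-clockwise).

33.5

Apply the shoelace formula: 2A = Σ (x_i·y_{i+1} − x_{i+1}·y_i), indices taken mod 4.
Σ = (4) + (30) + (24) + (9) = 67
Signed area = Σ/2 = 33.5 (positive ⇒ counter-clockwise traversal).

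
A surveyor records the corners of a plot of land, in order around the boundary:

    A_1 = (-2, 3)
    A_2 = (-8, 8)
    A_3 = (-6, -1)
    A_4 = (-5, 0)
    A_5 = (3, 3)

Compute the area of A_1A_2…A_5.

29.5

Apply Gauss's area formula: 2A = Σ (x_i·y_{i+1} − x_{i+1}·y_i), indices taken mod 5.
Σ = (8) + (56) + (-5) + (-15) + (15) = 59
Area = |Σ|/2 = 29.5.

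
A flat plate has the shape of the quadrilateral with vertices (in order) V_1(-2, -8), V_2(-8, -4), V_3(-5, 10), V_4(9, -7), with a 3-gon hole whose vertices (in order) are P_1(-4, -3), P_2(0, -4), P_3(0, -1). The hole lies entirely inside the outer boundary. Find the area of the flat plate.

142.5

Outer boundary:
Apply the surveyor's formula: 2A = Σ (x_i·y_{i+1} − x_{i+1}·y_i), indices taken mod 4.
Σ = (-56) + (-100) + (-55) + (-86) = -297
Area = |Σ|/2 = 148.5.
Hole:
Apply Gauss's area formula: 2A = Σ (x_i·y_{i+1} − x_{i+1}·y_i), indices taken mod 3.
Cross-terms: 16, 0, -4  ⇒  Σ = 12
Area = |Σ|/2 = 6.
Net area = 148.5 − 6 = 142.5.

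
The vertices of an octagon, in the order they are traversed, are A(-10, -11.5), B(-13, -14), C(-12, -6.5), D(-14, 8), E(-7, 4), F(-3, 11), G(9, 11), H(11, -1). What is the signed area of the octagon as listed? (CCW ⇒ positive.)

Apply the surveyor's formula: 2A = Σ (x_i·y_{i+1} − x_{i+1}·y_i), indices taken mod 8.
Σ = (-9.5) + (-83.5) + (-187) + (0) + (-65) + (-132) + (-130) + (-136.5) = -743.5
Signed area = Σ/2 = -371.75 (negative ⇒ clockwise traversal).

-371.75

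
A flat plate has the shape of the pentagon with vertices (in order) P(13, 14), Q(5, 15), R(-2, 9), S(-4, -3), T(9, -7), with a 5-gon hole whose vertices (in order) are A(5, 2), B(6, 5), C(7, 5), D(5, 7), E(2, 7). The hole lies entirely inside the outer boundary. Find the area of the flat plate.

246

Outer boundary:
P→Q: (13)(15) − (5)(14) = 125
Q→R: (5)(9) − (-2)(15) = 75
R→S: (-2)(-3) − (-4)(9) = 42
S→T: (-4)(-7) − (9)(-3) = 55
T→P: (9)(14) − (13)(-7) = 217
Σ = 514
Area = |Σ|/2 = 257.
Hole:
Σ = (13) + (-5) + (24) + (21) + (-31) = 22
Area = |Σ|/2 = 11.
Net area = 257 − 11 = 246.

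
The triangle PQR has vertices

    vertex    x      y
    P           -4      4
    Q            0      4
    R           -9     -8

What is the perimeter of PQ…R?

|PQ| = √((4)² + (0)²) = √16 = 4
|QR| = √((-9)² + (-12)²) = √225 = 15
|RP| = √((5)² + (12)²) = √169 = 13
Perimeter = 4 + 15 + 13 = 32.

32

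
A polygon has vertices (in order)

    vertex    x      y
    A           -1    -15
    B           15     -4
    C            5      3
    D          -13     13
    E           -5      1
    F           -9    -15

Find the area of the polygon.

Apply the shoelace formula: 2A = Σ (x_i·y_{i+1} − x_{i+1}·y_i), indices taken mod 6.
Σ = (229) + (65) + (104) + (52) + (84) + (120) = 654
Area = |Σ|/2 = 327.

327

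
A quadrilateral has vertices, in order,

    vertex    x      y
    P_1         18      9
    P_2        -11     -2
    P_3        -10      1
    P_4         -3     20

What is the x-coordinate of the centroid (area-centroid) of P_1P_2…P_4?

Apply the shoelace formula. First the cross-terms c_i = x_i·y_{i+1} − x_{i+1}·y_i:
  63, -31, -197, -387  ⇒  2A = -552, A = -276.
Then Σ (x_i + x_{i+1})·c_i = -2152, so x̄ = -2152 / (6·(-276)) = 269/207.

269/207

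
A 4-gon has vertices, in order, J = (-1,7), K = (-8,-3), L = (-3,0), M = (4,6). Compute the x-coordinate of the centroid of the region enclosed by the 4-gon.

-58/33

Apply Gauss's area formula. First the cross-terms c_i = x_i·y_{i+1} − x_{i+1}·y_i:
  59, -9, -18, 34  ⇒  2A = 66, A = 33.
Then Σ (x_i + x_{i+1})·c_i = -348, so x̄ = -348 / (6·33) = -58/33.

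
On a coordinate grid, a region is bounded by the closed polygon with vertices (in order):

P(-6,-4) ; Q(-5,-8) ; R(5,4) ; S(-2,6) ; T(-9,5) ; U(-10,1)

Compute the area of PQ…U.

108.5

Σ = (28) + (20) + (38) + (44) + (41) + (46) = 217
Area = |Σ|/2 = 108.5.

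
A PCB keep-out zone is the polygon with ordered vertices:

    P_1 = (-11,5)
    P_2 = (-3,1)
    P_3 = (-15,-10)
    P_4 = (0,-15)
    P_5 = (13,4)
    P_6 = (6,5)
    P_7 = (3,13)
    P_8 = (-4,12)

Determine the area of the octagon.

Apply the shoelace formula: 2A = Σ (x_i·y_{i+1} − x_{i+1}·y_i), indices taken mod 8.
Σ = (4) + (45) + (225) + (195) + (41) + (63) + (88) + (112) = 773
Area = |Σ|/2 = 386.5.

386.5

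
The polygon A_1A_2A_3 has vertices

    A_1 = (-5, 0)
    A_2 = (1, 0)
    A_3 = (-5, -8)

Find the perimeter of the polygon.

24

|A_1A_2| = √((6)² + (0)²) = √36 = 6
|A_2A_3| = √((-6)² + (-8)²) = √100 = 10
|A_3A_1| = √((0)² + (8)²) = √64 = 8
Perimeter = 6 + 10 + 8 = 24.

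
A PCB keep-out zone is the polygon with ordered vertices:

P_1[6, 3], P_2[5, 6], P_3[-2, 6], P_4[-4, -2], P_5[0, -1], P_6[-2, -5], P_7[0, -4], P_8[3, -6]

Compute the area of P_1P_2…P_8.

Apply the surveyor's formula: 2A = Σ (x_i·y_{i+1} − x_{i+1}·y_i), indices taken mod 8.
Σ = (21) + (42) + (28) + (4) + (-2) + (8) + (12) + (45) = 158
Area = |Σ|/2 = 79.

79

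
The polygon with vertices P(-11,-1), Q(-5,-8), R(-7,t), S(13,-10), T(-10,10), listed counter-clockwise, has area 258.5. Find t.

The doubled signed area Σ (x_i y_{i+1} − x_{i+1} y_i) is linear in t.
With t=0 it equals 247; the coefficient of t is -18 (from the two edges through R).
So -18·t + 247 = 2·258.5 = 517 ⇒ t = -15.

-15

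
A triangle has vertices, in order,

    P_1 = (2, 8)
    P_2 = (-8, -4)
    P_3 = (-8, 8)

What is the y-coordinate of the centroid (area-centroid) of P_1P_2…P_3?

4

Apply the surveyor's formula. First the cross-terms c_i = x_i·y_{i+1} − x_{i+1}·y_i:
  56, -96, -80  ⇒  2A = -120, A = -60.
Then Σ (y_i + y_{i+1})·c_i = -1440, so ȳ = -1440 / (6·(-60)) = 4.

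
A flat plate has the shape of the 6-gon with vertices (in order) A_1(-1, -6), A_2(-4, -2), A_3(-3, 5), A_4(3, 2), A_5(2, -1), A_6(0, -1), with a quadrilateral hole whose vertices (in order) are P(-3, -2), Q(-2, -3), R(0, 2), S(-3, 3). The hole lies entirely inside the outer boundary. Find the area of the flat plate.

28.5

Outer boundary:
Apply the shoelace formula: 2A = Σ (x_i·y_{i+1} − x_{i+1}·y_i), indices taken mod 6.
Cross-terms: -22, -26, -21, -7, -2, -1  ⇒  Σ = -79
Area = |Σ|/2 = 39.5.
Hole:
Apply the shoelace formula: 2A = Σ (x_i·y_{i+1} − x_{i+1}·y_i), indices taken mod 4.
Cross-terms: 5, -4, 6, 15  ⇒  Σ = 22
Area = |Σ|/2 = 11.
Net area = 39.5 − 11 = 28.5.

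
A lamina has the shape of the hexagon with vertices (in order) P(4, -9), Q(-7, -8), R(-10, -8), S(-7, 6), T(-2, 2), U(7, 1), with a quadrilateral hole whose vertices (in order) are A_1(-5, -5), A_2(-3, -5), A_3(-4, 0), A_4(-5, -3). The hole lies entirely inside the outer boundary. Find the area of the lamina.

154

Outer boundary:
Apply the surveyor's formula: 2A = Σ (x_i·y_{i+1} − x_{i+1}·y_i), indices taken mod 6.
P→Q: (4)(-8) − (-7)(-9) = -95
Q→R: (-7)(-8) − (-10)(-8) = -24
R→S: (-10)(6) − (-7)(-8) = -116
S→T: (-7)(2) − (-2)(6) = -2
T→U: (-2)(1) − (7)(2) = -16
U→P: (7)(-9) − (4)(1) = -67
Σ = -320
Area = |Σ|/2 = 160.
Hole:
Σ = (10) + (-20) + (12) + (10) = 12
Area = |Σ|/2 = 6.
Net area = 160 − 6 = 154.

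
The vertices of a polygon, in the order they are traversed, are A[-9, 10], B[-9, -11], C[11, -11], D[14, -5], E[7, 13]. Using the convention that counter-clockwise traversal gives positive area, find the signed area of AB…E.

Apply the shoelace formula: 2A = Σ (x_i·y_{i+1} − x_{i+1}·y_i), indices taken mod 5.
Σ = (189) + (220) + (99) + (217) + (187) = 912
Signed area = Σ/2 = 456 (positive ⇒ counter-clockwise traversal).

456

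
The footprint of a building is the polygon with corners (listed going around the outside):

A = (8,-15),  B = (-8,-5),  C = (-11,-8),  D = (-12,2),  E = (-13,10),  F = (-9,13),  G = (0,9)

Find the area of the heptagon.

297.5

A→B: (8)(-5) − (-8)(-15) = -160
B→C: (-8)(-8) − (-11)(-5) = 9
C→D: (-11)(2) − (-12)(-8) = -118
D→E: (-12)(10) − (-13)(2) = -94
E→F: (-13)(13) − (-9)(10) = -79
F→G: (-9)(9) − (0)(13) = -81
G→A: (0)(-15) − (8)(9) = -72
Σ = -595
Area = |Σ|/2 = 297.5.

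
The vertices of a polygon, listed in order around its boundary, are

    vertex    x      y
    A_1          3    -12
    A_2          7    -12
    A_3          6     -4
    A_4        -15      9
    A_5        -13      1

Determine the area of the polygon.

170.5

Apply Gauss's area formula: 2A = Σ (x_i·y_{i+1} − x_{i+1}·y_i), indices taken mod 5.
A_1→A_2: (3)(-12) − (7)(-12) = 48
A_2→A_3: (7)(-4) − (6)(-12) = 44
A_3→A_4: (6)(9) − (-15)(-4) = -6
A_4→A_5: (-15)(1) − (-13)(9) = 102
A_5→A_1: (-13)(-12) − (3)(1) = 153
Σ = 341
Area = |Σ|/2 = 170.5.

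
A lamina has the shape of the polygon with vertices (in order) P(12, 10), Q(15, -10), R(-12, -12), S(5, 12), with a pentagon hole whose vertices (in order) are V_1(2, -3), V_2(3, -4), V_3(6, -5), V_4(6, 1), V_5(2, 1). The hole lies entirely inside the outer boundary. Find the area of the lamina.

353

Outer boundary:
P→Q: (12)(-10) − (15)(10) = -270
Q→R: (15)(-12) − (-12)(-10) = -300
R→S: (-12)(12) − (5)(-12) = -84
S→P: (5)(10) − (12)(12) = -94
Σ = -748
Area = |Σ|/2 = 374.
Hole:
Apply Gauss's area formula: 2A = Σ (x_i·y_{i+1} − x_{i+1}·y_i), indices taken mod 5.
Cross-terms: 1, 9, 36, 4, -8  ⇒  Σ = 42
Area = |Σ|/2 = 21.
Net area = 374 − 21 = 353.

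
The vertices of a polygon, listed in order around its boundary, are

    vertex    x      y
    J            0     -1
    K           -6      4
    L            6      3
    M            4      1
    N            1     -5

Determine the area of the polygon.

Apply Gauss's area formula: 2A = Σ (x_i·y_{i+1} − x_{i+1}·y_i), indices taken mod 5.
J→K: (0)(4) − (-6)(-1) = -6
K→L: (-6)(3) − (6)(4) = -42
L→M: (6)(1) − (4)(3) = -6
M→N: (4)(-5) − (1)(1) = -21
N→J: (1)(-1) − (0)(-5) = -1
Σ = -76
Area = |Σ|/2 = 38.

38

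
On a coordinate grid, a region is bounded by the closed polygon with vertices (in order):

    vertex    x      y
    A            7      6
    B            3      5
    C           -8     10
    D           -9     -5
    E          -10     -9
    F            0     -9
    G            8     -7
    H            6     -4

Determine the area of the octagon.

242

Apply Gauss's area formula: 2A = Σ (x_i·y_{i+1} − x_{i+1}·y_i), indices taken mod 8.
Σ = (17) + (70) + (130) + (31) + (90) + (72) + (10) + (64) = 484
Area = |Σ|/2 = 242.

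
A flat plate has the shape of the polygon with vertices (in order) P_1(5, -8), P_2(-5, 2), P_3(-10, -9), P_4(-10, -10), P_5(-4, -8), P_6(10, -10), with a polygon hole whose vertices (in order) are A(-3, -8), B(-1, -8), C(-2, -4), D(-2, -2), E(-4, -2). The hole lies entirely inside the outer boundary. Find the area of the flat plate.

76.5

Outer boundary:
Apply the shoelace formula: 2A = Σ (x_i·y_{i+1} − x_{i+1}·y_i), indices taken mod 6.
Σ = (-30) + (65) + (10) + (40) + (120) + (-30) = 175
Area = |Σ|/2 = 87.5.
Hole:
A→B: (-3)(-8) − (-1)(-8) = 16
B→C: (-1)(-4) − (-2)(-8) = -12
C→D: (-2)(-2) − (-2)(-4) = -4
D→E: (-2)(-2) − (-4)(-2) = -4
E→A: (-4)(-8) − (-3)(-2) = 26
Σ = 22
Area = |Σ|/2 = 11.
Net area = 87.5 − 11 = 76.5.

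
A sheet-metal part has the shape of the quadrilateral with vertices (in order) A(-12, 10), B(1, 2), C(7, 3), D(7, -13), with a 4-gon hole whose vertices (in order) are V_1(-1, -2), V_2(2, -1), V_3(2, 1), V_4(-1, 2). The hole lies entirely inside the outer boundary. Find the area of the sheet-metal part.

Outer boundary:
Apply the shoelace formula: 2A = Σ (x_i·y_{i+1} − x_{i+1}·y_i), indices taken mod 4.
A→B: (-12)(2) − (1)(10) = -34
B→C: (1)(3) − (7)(2) = -11
C→D: (7)(-13) − (7)(3) = -112
D→A: (7)(10) − (-12)(-13) = -86
Σ = -243
Area = |Σ|/2 = 121.5.
Hole:
Cross-terms: 5, 4, 5, 4  ⇒  Σ = 18
Area = |Σ|/2 = 9.
Net area = 121.5 − 9 = 112.5.

112.5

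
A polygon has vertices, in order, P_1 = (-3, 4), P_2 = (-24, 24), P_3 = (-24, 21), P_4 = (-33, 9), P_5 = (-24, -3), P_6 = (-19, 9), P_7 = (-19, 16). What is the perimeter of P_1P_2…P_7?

102

|P_1P_2| = √((-21)² + (20)²) = √841 = 29
|P_2P_3| = √((0)² + (-3)²) = √9 = 3
|P_3P_4| = √((-9)² + (-12)²) = √225 = 15
|P_4P_5| = √((9)² + (-12)²) = √225 = 15
|P_5P_6| = √((5)² + (12)²) = √169 = 13
|P_6P_7| = √((0)² + (7)²) = √49 = 7
|P_7P_1| = √((16)² + (-12)²) = √400 = 20
Perimeter = 29 + 3 + 15 + 15 + 13 + 7 + 20 = 102.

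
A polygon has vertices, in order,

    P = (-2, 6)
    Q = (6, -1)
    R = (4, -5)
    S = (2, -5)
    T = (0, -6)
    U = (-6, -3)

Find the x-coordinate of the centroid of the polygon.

Apply the surveyor's formula. First the cross-terms c_i = x_i·y_{i+1} − x_{i+1}·y_i:
  -34, -26, -10, -12, -36, -42  ⇒  2A = -160, A = -80.
Then Σ (x_i + x_{i+1})·c_i = 72, so x̄ = 72 / (6·(-80)) = -0.15.

-0.15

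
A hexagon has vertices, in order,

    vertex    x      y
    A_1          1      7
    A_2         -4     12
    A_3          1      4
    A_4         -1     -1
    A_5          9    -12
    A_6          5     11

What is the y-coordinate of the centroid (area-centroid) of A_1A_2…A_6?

107/219

Apply the shoelace (surveyor's) formula. First the cross-terms c_i = x_i·y_{i+1} − x_{i+1}·y_i:
  40, -28, 3, 21, 159, 24  ⇒  2A = 219, A = 109.5.
Then Σ (y_i + y_{i+1})·c_i = 321, so ȳ = 321 / (6·109.5) = 107/219.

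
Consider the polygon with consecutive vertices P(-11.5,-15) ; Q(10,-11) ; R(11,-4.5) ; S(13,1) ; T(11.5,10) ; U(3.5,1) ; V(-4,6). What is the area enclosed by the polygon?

Apply Gauss's area formula: 2A = Σ (x_i·y_{i+1} − x_{i+1}·y_i), indices taken mod 7.
P→Q: (-11.5)(-11) − (10)(-15) = 276.5
Q→R: (10)(-4.5) − (11)(-11) = 76
R→S: (11)(1) − (13)(-4.5) = 69.5
S→T: (13)(10) − (11.5)(1) = 118.5
T→U: (11.5)(1) − (3.5)(10) = -23.5
U→V: (3.5)(6) − (-4)(1) = 25
V→P: (-4)(-15) − (-11.5)(6) = 129
Σ = 671
Area = |Σ|/2 = 335.5.

335.5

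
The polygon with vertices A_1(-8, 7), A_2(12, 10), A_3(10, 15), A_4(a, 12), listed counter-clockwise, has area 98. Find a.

-8

The doubled signed area Σ (x_i y_{i+1} − x_{i+1} y_i) is linear in a.
With a=0 it equals 132; the coefficient of a is -8 (from the two edges through A_4).
So -8·a + 132 = 2·98 = 196 ⇒ a = -8.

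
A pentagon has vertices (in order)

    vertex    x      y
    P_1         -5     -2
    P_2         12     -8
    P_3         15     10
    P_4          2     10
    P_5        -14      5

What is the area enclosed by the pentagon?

Apply the shoelace (surveyor's) formula: 2A = Σ (x_i·y_{i+1} − x_{i+1}·y_i), indices taken mod 5.
P_1→P_2: (-5)(-8) − (12)(-2) = 64
P_2→P_3: (12)(10) − (15)(-8) = 240
P_3→P_4: (15)(10) − (2)(10) = 130
P_4→P_5: (2)(5) − (-14)(10) = 150
P_5→P_1: (-14)(-2) − (-5)(5) = 53
Σ = 637
Area = |Σ|/2 = 318.5.

318.5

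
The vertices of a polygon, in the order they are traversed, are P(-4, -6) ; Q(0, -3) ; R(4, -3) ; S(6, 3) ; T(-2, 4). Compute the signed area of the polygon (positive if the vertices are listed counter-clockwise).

Apply the shoelace (surveyor's) formula: 2A = Σ (x_i·y_{i+1} − x_{i+1}·y_i), indices taken mod 5.
Cross-terms: 12, 12, 30, 30, 28  ⇒  Σ = 112
Signed area = Σ/2 = 56 (positive ⇒ counter-clockwise traversal).

56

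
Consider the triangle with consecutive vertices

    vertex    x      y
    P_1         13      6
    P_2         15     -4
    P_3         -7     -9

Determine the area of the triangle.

115

P_1→P_2: (13)(-4) − (15)(6) = -142
P_2→P_3: (15)(-9) − (-7)(-4) = -163
P_3→P_1: (-7)(6) − (13)(-9) = 75
Σ = -230
Area = |Σ|/2 = 115.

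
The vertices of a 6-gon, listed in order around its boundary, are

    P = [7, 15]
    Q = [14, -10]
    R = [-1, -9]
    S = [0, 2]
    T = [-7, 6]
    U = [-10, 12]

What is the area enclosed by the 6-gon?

331

Apply the surveyor's formula: 2A = Σ (x_i·y_{i+1} − x_{i+1}·y_i), indices taken mod 6.
Σ = (-280) + (-136) + (-2) + (14) + (-24) + (-234) = -662
Area = |Σ|/2 = 331.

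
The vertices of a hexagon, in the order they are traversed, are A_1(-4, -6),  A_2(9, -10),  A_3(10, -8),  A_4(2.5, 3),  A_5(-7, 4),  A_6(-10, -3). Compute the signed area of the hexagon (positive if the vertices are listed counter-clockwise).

Apply the shoelace (surveyor's) formula: 2A = Σ (x_i·y_{i+1} − x_{i+1}·y_i), indices taken mod 6.
Σ = (94) + (28) + (50) + (31) + (61) + (48) = 312
Signed area = Σ/2 = 156 (positive ⇒ counter-clockwise traversal).

156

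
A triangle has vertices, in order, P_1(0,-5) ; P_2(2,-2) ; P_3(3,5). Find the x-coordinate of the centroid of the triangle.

5/3

Apply the surveyor's formula. First the cross-terms c_i = x_i·y_{i+1} − x_{i+1}·y_i:
  10, 16, -15  ⇒  2A = 11, A = 5.5.
Then Σ (x_i + x_{i+1})·c_i = 55, so x̄ = 55 / (6·5.5) = 5/3.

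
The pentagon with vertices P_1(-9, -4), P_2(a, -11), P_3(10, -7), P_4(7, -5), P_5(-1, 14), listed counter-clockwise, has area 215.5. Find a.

The doubled signed area Σ (x_i y_{i+1} − x_{i+1} y_i) is linear in a.
With a=0 it equals 431; the coefficient of a is -3 (from the two edges through P_2).
So -3·a + 431 = 2·215.5 = 431 ⇒ a = 0.

0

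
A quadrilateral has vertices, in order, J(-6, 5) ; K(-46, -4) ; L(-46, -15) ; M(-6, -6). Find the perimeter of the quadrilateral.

104

|JK| = √((-40)² + (-9)²) = √1681 = 41
|KL| = √((0)² + (-11)²) = √121 = 11
|LM| = √((40)² + (9)²) = √1681 = 41
|MJ| = √((0)² + (11)²) = √121 = 11
Perimeter = 41 + 11 + 41 + 11 = 104.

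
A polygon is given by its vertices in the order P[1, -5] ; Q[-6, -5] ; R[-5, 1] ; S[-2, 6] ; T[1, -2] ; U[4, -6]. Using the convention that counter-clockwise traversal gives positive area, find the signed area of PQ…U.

-54

Apply Gauss's area formula: 2A = Σ (x_i·y_{i+1} − x_{i+1}·y_i), indices taken mod 6.
Σ = (-35) + (-31) + (-28) + (-2) + (2) + (-14) = -108
Signed area = Σ/2 = -54 (negative ⇒ clockwise traversal).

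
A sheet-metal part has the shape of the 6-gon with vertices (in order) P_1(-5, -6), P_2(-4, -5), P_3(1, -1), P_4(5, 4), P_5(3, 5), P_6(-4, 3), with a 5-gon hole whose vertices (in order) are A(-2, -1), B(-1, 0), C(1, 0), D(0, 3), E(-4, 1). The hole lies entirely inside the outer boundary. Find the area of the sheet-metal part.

40

Outer boundary:
Apply the shoelace formula: 2A = Σ (x_i·y_{i+1} − x_{i+1}·y_i), indices taken mod 6.
Cross-terms: 1, 9, 9, 13, 29, 39  ⇒  Σ = 100
Area = |Σ|/2 = 50.
Hole:
Apply the shoelace formula: 2A = Σ (x_i·y_{i+1} − x_{i+1}·y_i), indices taken mod 5.
A→B: (-2)(0) − (-1)(-1) = -1
B→C: (-1)(0) − (1)(0) = 0
C→D: (1)(3) − (0)(0) = 3
D→E: (0)(1) − (-4)(3) = 12
E→A: (-4)(-1) − (-2)(1) = 6
Σ = 20
Area = |Σ|/2 = 10.
Net area = 50 − 10 = 40.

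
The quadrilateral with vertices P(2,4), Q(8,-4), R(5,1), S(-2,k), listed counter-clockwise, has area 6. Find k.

The doubled signed area Σ (x_i y_{i+1} − x_{i+1} y_i) is linear in k.
With k=0 it equals -18; the coefficient of k is 3 (from the two edges through S).
So 3·k + -18 = 2·6 = 12 ⇒ k = 10.

10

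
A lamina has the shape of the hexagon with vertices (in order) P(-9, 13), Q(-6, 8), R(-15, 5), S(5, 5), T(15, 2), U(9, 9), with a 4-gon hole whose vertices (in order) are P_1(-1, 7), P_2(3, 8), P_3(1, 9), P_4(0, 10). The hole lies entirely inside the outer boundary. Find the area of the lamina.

118

Outer boundary:
Cross-terms: 6, 90, -100, -65, 117, 198  ⇒  Σ = 246
Area = |Σ|/2 = 123.
Hole:
P_1→P_2: (-1)(8) − (3)(7) = -29
P_2→P_3: (3)(9) − (1)(8) = 19
P_3→P_4: (1)(10) − (0)(9) = 10
P_4→P_1: (0)(7) − (-1)(10) = 10
Σ = 10
Area = |Σ|/2 = 5.
Net area = 123 − 5 = 118.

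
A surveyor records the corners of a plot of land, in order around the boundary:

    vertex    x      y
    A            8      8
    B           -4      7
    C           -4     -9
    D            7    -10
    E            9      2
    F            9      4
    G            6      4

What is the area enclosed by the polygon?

202.5

Σ = (88) + (64) + (103) + (104) + (18) + (12) + (16) = 405
Area = |Σ|/2 = 202.5.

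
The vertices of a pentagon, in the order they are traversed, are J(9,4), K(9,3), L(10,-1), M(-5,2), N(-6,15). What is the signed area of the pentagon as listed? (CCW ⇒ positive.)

-127.5

Apply Gauss's area formula: 2A = Σ (x_i·y_{i+1} − x_{i+1}·y_i), indices taken mod 5.
Σ = (-9) + (-39) + (15) + (-63) + (-159) = -255
Signed area = Σ/2 = -127.5 (negative ⇒ clockwise traversal).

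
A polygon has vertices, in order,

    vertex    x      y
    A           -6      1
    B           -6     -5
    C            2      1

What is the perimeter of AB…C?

|AB| = √((0)² + (-6)²) = √36 = 6
|BC| = √((8)² + (6)²) = √100 = 10
|CA| = √((-8)² + (0)²) = √64 = 8
Perimeter = 6 + 10 + 8 = 24.

24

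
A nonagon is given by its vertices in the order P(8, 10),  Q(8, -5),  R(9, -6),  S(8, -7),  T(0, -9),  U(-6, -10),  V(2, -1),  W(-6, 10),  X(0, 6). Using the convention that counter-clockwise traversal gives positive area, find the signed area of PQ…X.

-154

Apply the surveyor's formula: 2A = Σ (x_i·y_{i+1} − x_{i+1}·y_i), indices taken mod 9.
P→Q: (8)(-5) − (8)(10) = -120
Q→R: (8)(-6) − (9)(-5) = -3
R→S: (9)(-7) − (8)(-6) = -15
S→T: (8)(-9) − (0)(-7) = -72
T→U: (0)(-10) − (-6)(-9) = -54
U→V: (-6)(-1) − (2)(-10) = 26
V→W: (2)(10) − (-6)(-1) = 14
W→X: (-6)(6) − (0)(10) = -36
X→P: (0)(10) − (8)(6) = -48
Σ = -308
Signed area = Σ/2 = -154 (negative ⇒ clockwise traversal).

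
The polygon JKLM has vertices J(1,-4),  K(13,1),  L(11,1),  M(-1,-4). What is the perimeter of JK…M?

30

|JK| = √((12)² + (5)²) = √169 = 13
|KL| = √((-2)² + (0)²) = √4 = 2
|LM| = √((-12)² + (-5)²) = √169 = 13
|MJ| = √((2)² + (0)²) = √4 = 2
Perimeter = 13 + 2 + 13 + 2 = 30.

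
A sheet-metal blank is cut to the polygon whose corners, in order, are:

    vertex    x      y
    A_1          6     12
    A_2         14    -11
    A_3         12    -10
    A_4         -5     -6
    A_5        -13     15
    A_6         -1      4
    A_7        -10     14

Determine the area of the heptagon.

366

Apply the shoelace formula: 2A = Σ (x_i·y_{i+1} − x_{i+1}·y_i), indices taken mod 7.
Σ = (-234) + (-8) + (-122) + (-153) + (-37) + (26) + (-204) = -732
Area = |Σ|/2 = 366.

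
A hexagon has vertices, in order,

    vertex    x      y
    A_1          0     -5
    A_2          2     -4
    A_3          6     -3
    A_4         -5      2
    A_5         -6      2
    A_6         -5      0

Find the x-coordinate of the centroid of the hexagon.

-16/31

Apply Gauss's area formula. First the cross-terms c_i = x_i·y_{i+1} − x_{i+1}·y_i:
  10, 18, -3, 2, 10, 25  ⇒  2A = 62, A = 31.
Then Σ (x_i + x_{i+1})·c_i = -96, so x̄ = -96 / (6·31) = -16/31.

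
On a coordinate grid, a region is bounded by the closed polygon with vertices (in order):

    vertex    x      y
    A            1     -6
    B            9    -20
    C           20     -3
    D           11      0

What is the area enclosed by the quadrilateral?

Σ = (34) + (373) + (33) + (-66) = 374
Area = |Σ|/2 = 187.

187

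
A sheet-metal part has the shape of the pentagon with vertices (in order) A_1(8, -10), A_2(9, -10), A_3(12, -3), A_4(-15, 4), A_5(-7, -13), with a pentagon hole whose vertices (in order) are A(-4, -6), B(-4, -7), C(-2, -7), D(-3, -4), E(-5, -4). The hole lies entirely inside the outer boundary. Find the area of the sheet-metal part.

Outer boundary:
Apply the surveyor's formula: 2A = Σ (x_i·y_{i+1} − x_{i+1}·y_i), indices taken mod 5.
Σ = (10) + (93) + (3) + (223) + (174) = 503
Area = |Σ|/2 = 251.5.
Hole:
Cross-terms: 4, 14, -13, -8, 14  ⇒  Σ = 11
Area = |Σ|/2 = 5.5.
Net area = 251.5 − 5.5 = 246.

246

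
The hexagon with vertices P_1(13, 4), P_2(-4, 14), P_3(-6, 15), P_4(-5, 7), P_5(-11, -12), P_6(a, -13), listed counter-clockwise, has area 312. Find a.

Write out the shoelace sum; only the two edges meeting at P_6 involve a:
2·Area = [((-11)·(-13) − a·(-12)) + (a·4 − 13·(-13))] + 392
       = 16·a + 704 = 624
⇒ a = -5.

-5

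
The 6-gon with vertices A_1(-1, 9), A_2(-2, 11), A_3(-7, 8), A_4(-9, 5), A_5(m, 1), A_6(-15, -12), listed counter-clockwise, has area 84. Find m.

-12

The doubled signed area Σ (x_i y_{i+1} − x_{i+1} y_i) is linear in m.
With m=0 it equals -36; the coefficient of m is -17 (from the two edges through A_5).
So -17·m + -36 = 2·84 = 168 ⇒ m = -12.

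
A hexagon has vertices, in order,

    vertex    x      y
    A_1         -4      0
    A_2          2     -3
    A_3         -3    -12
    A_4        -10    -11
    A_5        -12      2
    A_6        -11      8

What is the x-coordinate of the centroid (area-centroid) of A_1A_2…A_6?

-951/151

Apply Gauss's area formula. First the cross-terms c_i = x_i·y_{i+1} − x_{i+1}·y_i:
  12, -33, -87, -152, -74, 32  ⇒  2A = -302, A = -151.
Then Σ (x_i + x_{i+1})·c_i = 5706, so x̄ = 5706 / (6·(-151)) = -951/151.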